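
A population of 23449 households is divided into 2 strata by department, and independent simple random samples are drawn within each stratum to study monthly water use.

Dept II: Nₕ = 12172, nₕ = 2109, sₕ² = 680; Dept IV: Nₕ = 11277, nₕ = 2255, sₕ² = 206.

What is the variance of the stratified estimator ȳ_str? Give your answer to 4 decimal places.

0.0887

Var(ȳ_str) = Σₕ Wₕ²(1 − fₕ)sₕ²/nₕ with Wₕ = Nₕ/N, N = 23449.
Dept II: Wₕ = 0.51908397; term = 0.51908397²·(1 − 0.17326651)·680/2109 = 0.07182458.
Dept IV: Wₕ = 0.48091603; term = 0.48091603²·(1 − 0.19996453)·206/2255 = 0.01690318.
Sum = 0.08872776.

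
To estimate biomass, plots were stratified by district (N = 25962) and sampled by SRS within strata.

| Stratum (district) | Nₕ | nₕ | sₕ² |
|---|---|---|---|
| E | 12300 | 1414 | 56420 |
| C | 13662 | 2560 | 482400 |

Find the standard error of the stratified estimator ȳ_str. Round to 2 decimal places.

Var(ȳ_str) = Σₕ Wₕ²(1 − fₕ)sₕ²/nₕ with Wₕ = Nₕ/N, N = 25962.
E: Wₕ = 0.47376936; term = 0.47376936²·(1 − 0.11495935)·56420/1414 = 7.9264883.
C: Wₕ = 0.52623064; term = 0.52623064²·(1 − 0.18738106)·482400/2560 = 42.403973.
Sum = 50.330461.
SE = √(50.330461) = 7.09.

7.09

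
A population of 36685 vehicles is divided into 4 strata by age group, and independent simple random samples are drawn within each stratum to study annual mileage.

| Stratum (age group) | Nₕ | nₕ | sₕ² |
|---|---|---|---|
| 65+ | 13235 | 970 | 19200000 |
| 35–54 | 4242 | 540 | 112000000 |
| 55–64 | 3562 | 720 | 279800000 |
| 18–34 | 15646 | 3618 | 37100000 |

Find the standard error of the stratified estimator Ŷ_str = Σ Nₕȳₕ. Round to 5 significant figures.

Var(Ŷ_str) = Σₕ Nₕ²(1 − fₕ)sₕ²/nₕ.
65+: 13235²·(1 − 970/13235)·19200000/970 = 3.213076 × 10^12.
35–54: 4242²·(1 − 540/4242)·112000000/540 = 3.2571019 × 10^12.
55–64: 3562²·(1 − 720/3562)·279800000/720 = 3.9339896 × 10^12.
18–34: 15646²·(1 − 3618/15646)·37100000/3618 = 1.9297546 × 10^12.
Sum = 1.2333922 × 10^13.
SE = √(1.2333922 × 10^13) = 3.5120 × 10^6.

3.5120 × 10^6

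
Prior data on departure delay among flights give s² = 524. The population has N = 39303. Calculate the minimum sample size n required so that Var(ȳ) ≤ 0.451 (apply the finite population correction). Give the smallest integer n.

Without fpc, n₀ = s²/D = 524/0.451 = 1161.8625.
With fpc, (1 − n/N)·s²/n ≤ D requires n ≥ n₀/(1 + n₀/N) = 1161.8625/(1 + 1161.8625/39303) = 1128.5021.
Rounding up, n = 1129.

1129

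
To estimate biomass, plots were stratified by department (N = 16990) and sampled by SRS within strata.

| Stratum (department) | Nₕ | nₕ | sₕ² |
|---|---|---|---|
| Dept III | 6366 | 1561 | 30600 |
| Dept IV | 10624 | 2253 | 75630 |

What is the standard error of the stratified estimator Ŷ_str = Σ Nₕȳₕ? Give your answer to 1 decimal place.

59874.8

Var(Ŷ_str) = Σₕ Nₕ²(1 − fₕ)sₕ²/nₕ.
Dept III: 6366²·(1 − 1561/6366)·30600/1561 = 5.9962337 × 10^8.
Dept IV: 10624²·(1 − 2253/10624)·75630/2253 = 2.985371 × 10^9.
Sum = 3.5849944 × 10^9.
SE = √(3.5849944 × 10^9) = 59874.8.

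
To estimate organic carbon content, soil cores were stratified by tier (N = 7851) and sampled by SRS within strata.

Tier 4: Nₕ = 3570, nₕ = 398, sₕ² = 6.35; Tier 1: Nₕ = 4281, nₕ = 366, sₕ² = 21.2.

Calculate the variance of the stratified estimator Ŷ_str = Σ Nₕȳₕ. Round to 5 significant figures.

Var(Ŷ_str) = Σₕ Nₕ²(1 − fₕ)sₕ²/nₕ.
Tier 4: 3570²·(1 − 398/3570)·6.35/398 = 180672.5.
Tier 1: 4281²·(1 − 366/4281)·21.2/366 = 970804.48.
Sum = 1.151477 × 10^6.

1.1515 × 10^6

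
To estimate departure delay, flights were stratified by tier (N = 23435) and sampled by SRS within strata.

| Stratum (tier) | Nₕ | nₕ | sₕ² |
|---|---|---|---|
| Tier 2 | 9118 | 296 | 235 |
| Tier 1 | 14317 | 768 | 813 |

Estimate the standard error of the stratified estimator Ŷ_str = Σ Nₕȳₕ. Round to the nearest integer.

Var(Ŷ_str) = Σₕ Nₕ²(1 − fₕ)sₕ²/nₕ.
Tier 2: 9118²·(1 − 296/9118)·235/296 = 6.3862041 × 10^7.
Tier 1: 14317²·(1 − 768/14317)·813/768 = 2.0534711 × 10^8.
Sum = 2.6920915 × 10^8.
SE = √(2.6920915 × 10^8) = 16408.

16408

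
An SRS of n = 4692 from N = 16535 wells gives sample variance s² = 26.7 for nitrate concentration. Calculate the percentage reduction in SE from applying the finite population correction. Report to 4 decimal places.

f = n/N = 4692/16535 = 0.28376172.
SE_no-fpc = √(s²/n) = 0.075435649; SE_fpc = √((1−f)s²/n) = 0.06384184.
Ratio = √(1−f) = 0.84630862. Reduction = 100·(1 − 0.84630862) = 15.3691%.

15.3691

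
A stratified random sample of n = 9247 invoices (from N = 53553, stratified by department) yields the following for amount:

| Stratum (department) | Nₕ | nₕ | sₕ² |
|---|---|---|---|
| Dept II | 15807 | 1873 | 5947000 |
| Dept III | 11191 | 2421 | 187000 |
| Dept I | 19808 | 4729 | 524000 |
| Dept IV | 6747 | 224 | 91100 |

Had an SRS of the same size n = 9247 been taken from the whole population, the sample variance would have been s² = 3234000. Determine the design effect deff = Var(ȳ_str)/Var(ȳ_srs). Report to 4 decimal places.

Var(ȳ_str) = Σ Wₕ²(1−fₕ)sₕ²/nₕ with Wₕ = Nₕ/53553:
  Dept II: (15807/53553)²·(1−1873/15807)·5947000/1873 = 243.84722
  Dept III: (11191/53553)²·(1−2421/11191)·187000/2421 = 2.6433076
  Dept I: (19808/53553)²·(1−4729/19808)·524000/4729 = 11.540046
  Dept IV: (6747/53553)²·(1−224/6747)·91100/224 = 6.2410956
  → Var(ȳ_str) = 264.27167.
Var(ȳ_srs) = (1 − 9247/53553)·3234000/9247 = 289.34628.
deff = 264.27167 / 289.34628 = 0.9133.

0.9133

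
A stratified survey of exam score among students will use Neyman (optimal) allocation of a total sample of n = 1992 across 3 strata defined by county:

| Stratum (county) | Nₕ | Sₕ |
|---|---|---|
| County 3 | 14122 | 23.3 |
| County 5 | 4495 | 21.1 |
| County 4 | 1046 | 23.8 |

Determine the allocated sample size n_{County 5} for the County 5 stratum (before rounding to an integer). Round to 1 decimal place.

Neyman allocation: nₕ = n·NₕSₕ / Σⱼ NⱼSⱼ.
Σ NⱼSⱼ = 14122·23.3 + 4495·21.1 + 1046·23.8 = 448781.9.
n_{County 5} = 1992·4495·21.1 / 448781.9 = 421.0.

421.0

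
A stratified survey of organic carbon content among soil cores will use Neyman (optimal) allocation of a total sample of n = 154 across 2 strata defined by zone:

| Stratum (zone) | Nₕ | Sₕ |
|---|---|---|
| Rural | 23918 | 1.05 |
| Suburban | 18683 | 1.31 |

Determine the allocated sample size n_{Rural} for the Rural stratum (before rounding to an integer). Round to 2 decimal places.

Neyman allocation: nₕ = n·NₕSₕ / Σⱼ NⱼSⱼ.
Σ NⱼSⱼ = 23918·1.05 + 18683·1.31 = 49588.63.
n_{Rural} = 154·23918·1.05 / 49588.63 = 77.99.

77.99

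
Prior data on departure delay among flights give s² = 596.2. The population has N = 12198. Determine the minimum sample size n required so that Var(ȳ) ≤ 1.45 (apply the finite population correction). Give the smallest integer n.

Without fpc, n₀ = s²/D = 596.2/1.45 = 411.1724.
With fpc, (1 − n/N)·s²/n ≤ D requires n ≥ n₀/(1 + n₀/N) = 411.1724/(1 + 411.1724/12198) = 397.7645.
Rounding up, n = 398.

398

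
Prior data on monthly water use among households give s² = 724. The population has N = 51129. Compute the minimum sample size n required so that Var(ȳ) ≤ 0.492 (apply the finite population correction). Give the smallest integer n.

1431

Without fpc, n₀ = s²/D = 724/0.492 = 1471.5447.
With fpc, (1 − n/N)·s²/n ≤ D requires n ≥ n₀/(1 + n₀/N) = 1471.5447/(1 + 1471.5447/51129) = 1430.3770.
Rounding up, n = 1431.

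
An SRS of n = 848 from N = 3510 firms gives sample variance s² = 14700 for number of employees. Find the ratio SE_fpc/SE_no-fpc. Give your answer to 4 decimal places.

f = n/N = 848/3510 = 0.24159544.
SE_no-fpc = √(s²/n) = 4.1635208; SE_fpc = √((1−f)s²/n) = 3.6258615.
Ratio = √(1−f) = 0.87086426.

0.8709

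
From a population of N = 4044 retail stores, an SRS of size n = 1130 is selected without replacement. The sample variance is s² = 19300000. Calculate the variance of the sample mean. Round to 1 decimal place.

12307.1

Under SRS without replacement, Var(ȳ) = (1 − f)·s²/n with f = n/N = 1130/4044 = 0.27942631.
Var(ȳ) = (1 − 0.27942631)·19300000/1130 = 0.72057369·17079.646 = 12307.144.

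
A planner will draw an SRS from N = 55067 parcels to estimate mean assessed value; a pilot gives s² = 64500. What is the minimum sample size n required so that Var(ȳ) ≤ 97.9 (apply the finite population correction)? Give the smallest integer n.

652

Without fpc, n₀ = s²/D = 64500/97.9 = 658.8355.
With fpc, (1 − n/N)·s²/n ≤ D requires n ≥ n₀/(1 + n₀/N) = 658.8355/(1 + 658.8355/55067) = 651.0462.
Rounding up, n = 652.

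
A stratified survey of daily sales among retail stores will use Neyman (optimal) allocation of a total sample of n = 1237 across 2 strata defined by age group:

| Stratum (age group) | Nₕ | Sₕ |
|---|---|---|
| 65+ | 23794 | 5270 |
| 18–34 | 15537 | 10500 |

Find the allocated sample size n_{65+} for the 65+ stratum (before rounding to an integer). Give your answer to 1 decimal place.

Neyman allocation: nₕ = n·NₕSₕ / Σⱼ NⱼSⱼ.
Σ NⱼSⱼ = 23794·5270 + 15537·10500 = 2.8853288 × 10^8.
n_{65+} = 1237·23794·5270 / (2.8853288 × 10^8) = 537.6.

537.6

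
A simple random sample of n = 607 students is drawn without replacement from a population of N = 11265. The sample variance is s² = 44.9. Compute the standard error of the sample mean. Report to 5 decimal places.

Under SRS without replacement, Var(ȳ) = (1 − f)·s²/n with f = n/N = 607/11265 = 0.05388371.
Var(ȳ) = (1 − 0.05388371)·44.9/607 = 0.94611629·0.073970346 = 0.069984549.
SE(ȳ) = √(0.069984549) = 0.26455.

0.26455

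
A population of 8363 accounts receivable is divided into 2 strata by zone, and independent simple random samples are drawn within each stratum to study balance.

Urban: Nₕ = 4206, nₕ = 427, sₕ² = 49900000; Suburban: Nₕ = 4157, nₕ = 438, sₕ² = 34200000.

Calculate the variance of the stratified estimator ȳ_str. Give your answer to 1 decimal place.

43817.7

Var(ȳ_str) = Σₕ Wₕ²(1 − fₕ)sₕ²/nₕ with Wₕ = Nₕ/N, N = 8363.
Urban: Wₕ = 0.50292957; term = 0.50292957²·(1 − 0.10152164)·49900000/427 = 26557.955.
Suburban: Wₕ = 0.49707043; term = 0.49707043²·(1 − 0.10536445)·34200000/438 = 17259.73.
Sum = 43817.685.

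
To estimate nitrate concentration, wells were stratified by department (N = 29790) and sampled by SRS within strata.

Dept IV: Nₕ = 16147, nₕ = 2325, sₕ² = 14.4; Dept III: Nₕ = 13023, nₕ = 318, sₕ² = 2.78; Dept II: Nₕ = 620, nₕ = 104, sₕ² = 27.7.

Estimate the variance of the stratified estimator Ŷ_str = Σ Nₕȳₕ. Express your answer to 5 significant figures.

2.9140 × 10^6

Var(Ŷ_str) = Σₕ Nₕ²(1 − fₕ)sₕ²/nₕ.
Dept IV: 16147²·(1 − 2325/16147)·14.4/2325 = 1.3822999 × 10^6.
Dept III: 13023²·(1 − 318/13023)·2.78/318 = 1.4464499 × 10^6.
Dept II: 620²·(1 − 104/620)·27.7/104 = 85209.462.
Sum = 2.9139593 × 10^6.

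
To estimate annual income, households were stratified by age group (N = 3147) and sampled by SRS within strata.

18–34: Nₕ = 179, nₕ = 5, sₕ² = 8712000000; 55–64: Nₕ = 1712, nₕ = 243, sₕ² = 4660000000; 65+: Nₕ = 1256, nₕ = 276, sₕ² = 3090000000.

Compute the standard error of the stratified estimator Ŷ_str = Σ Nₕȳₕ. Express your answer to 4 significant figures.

1.078 × 10^7

Var(Ŷ_str) = Σₕ Nₕ²(1 − fₕ)sₕ²/nₕ.
18–34: 179²·(1 − 5/179)·8712000000/5 = 5.426879 × 10^13.
55–64: 1712²·(1 − 243/1712)·4660000000/243 = 4.822866 × 10^13.
65+: 1256²·(1 − 276/1256)·3090000000/276 = 1.3780504 × 10^13.
Sum = 1.1627795 × 10^14.
SE = √(1.1627795 × 10^14) = 1.078 × 10^7.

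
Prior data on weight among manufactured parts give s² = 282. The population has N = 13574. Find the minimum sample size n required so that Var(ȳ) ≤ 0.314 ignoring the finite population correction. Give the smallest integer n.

Without fpc, n₀ = s²/D = 282/0.314 = 898.0892.
Rounding up, n = 899.

899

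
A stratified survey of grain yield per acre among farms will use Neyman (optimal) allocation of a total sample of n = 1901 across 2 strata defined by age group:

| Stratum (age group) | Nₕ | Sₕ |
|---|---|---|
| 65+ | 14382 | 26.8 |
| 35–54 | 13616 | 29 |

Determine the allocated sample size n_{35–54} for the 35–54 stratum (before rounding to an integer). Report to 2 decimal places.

Neyman allocation: nₕ = n·NₕSₕ / Σⱼ NⱼSⱼ.
Σ NⱼSⱼ = 14382·26.8 + 13616·29 = 780301.6.
n_{35–54} = 1901·13616·29 / 780301.6 = 961.98.

961.98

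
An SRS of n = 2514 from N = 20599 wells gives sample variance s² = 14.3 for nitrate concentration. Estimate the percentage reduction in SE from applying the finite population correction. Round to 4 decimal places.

6.3007

f = n/N = 2514/20599 = 0.12204476.
SE_no-fpc = √(s²/n) = 0.075419801; SE_fpc = √((1−f)s²/n) = 0.0706678.
Ratio = √(1−f) = 0.93699266. Reduction = 100·(1 − 0.93699266) = 6.3007%.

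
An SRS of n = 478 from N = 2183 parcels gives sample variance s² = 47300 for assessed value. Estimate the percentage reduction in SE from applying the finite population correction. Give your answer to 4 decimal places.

f = n/N = 478/2183 = 0.21896473.
SE_no-fpc = √(s²/n) = 9.9475613; SE_fpc = √((1−f)s²/n) = 8.7912766.
Ratio = √(1−f) = 0.88376200. Reduction = 100·(1 − 0.88376200) = 11.6238%.

11.6238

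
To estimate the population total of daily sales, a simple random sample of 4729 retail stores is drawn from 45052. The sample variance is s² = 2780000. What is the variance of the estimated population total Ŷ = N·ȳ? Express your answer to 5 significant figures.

1.0679 × 10^12

Var(Ŷ) = N²·Var(ȳ) = N²·(1 − n/N)·s²/n.
f = 4729/45052 = 0.10496759; Var(ȳ) = 0.89503241·2780000/4729 = 526.15565.
Var(Ŷ) = 45052² · 526.15565 = 1.067929 × 10^12.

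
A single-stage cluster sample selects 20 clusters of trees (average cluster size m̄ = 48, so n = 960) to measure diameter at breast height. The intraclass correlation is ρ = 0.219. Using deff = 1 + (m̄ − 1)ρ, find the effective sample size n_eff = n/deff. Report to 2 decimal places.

85.01

deff = 1 + (48 − 1)·0.219 = 1 + 10.293 = 11.293.
n_eff = 960 / 11.293 = 85.01.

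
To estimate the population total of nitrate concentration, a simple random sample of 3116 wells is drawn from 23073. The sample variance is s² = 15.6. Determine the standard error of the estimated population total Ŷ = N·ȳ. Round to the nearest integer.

Var(Ŷ) = N²·Var(ȳ) = N²·(1 − n/N)·s²/n.
f = 3116/23073 = 0.13504963; Var(ȳ) = 0.86495037·15.6/3116 = 0.0043303035.
Var(Ŷ) = 23073² · 0.0043303035 = 2.3052948 × 10^6.
SE(Ŷ) = √(2.3052948 × 10^6) = 1518.

1518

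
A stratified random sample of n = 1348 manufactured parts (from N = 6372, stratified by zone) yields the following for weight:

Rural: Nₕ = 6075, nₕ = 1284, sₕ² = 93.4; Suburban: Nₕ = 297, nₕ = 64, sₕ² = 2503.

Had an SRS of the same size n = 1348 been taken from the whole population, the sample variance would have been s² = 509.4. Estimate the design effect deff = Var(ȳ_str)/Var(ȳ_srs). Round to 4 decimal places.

0.3987

Var(ȳ_str) = Σ Wₕ²(1−fₕ)sₕ²/nₕ with Wₕ = Nₕ/6372:
  Rural: (6075/6372)²·(1−1284/6075)·93.4/1284 = 0.052143811
  Suburban: (297/6372)²·(1−64/297)·2503/64 = 0.066656378
  → Var(ȳ_str) = 0.11880019.
Var(ȳ_srs) = (1 − 1348/6372)·509.4/1348 = 0.29794967.
deff = 0.11880019 / 0.29794967 = 0.3987.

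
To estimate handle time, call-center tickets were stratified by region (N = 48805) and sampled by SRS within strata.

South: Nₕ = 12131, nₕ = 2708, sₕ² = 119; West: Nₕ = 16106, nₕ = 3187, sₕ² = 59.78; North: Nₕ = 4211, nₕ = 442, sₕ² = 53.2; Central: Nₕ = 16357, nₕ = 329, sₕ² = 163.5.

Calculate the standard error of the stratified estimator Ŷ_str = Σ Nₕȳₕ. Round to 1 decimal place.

Var(Ŷ_str) = Σₕ Nₕ²(1 − fₕ)sₕ²/nₕ.
South: 12131²·(1 − 2708/12131)·119/2708 = 5.0232419 × 10^6.
West: 16106²·(1 − 3187/16106)·59.78/3187 = 3.9029271 × 10^6.
North: 4211²·(1 − 442/4211)·53.2/442 = 1.9102963 × 10^6.
Central: 16357²·(1 − 329/16357)·163.5/329 = 1.3028813 × 10^8.
Sum = 1.411246 × 10^8.
SE = √(1.411246 × 10^8) = 11879.6.

11879.6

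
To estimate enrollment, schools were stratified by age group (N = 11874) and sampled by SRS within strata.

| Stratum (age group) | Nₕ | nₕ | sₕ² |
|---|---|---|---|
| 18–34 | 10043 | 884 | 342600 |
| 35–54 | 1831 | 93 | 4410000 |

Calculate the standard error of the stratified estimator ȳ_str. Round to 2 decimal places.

Var(ȳ_str) = Σₕ Wₕ²(1 − fₕ)sₕ²/nₕ with Wₕ = Nₕ/N, N = 11874.
18–34: Wₕ = 0.84579754; term = 0.84579754²·(1 − 0.08802151)·342600/884 = 252.84393.
35–54: Wₕ = 0.15420246; term = 0.15420246²·(1 − 0.05079192)·4410000/93 = 1070.2856.
Sum = 1323.1295.
SE = √(1323.1295) = 36.37.

36.37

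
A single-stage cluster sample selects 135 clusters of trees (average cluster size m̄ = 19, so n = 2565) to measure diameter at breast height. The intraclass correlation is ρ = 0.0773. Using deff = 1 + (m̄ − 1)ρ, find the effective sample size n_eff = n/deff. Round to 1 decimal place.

deff = 1 + (19 − 1)·0.0773 = 1 + 1.3914 = 2.3914.
n_eff = 2565 / 2.3914 = 1072.6.

1072.6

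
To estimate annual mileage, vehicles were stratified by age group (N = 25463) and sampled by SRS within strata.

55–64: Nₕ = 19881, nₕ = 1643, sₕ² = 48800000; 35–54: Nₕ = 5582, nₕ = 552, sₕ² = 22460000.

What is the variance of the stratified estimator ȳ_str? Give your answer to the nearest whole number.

Var(ȳ_str) = Σₕ Wₕ²(1 − fₕ)sₕ²/nₕ with Wₕ = Nₕ/N, N = 25463.
55–64: Wₕ = 0.78077996; term = 0.78077996²·(1 − 0.08264172)·48800000/1643 = 16610.341.
35–54: Wₕ = 0.21922004; term = 0.21922004²·(1 − 0.09888929)·22460000/552 = 1762.014.
Sum = 18372.355.

18372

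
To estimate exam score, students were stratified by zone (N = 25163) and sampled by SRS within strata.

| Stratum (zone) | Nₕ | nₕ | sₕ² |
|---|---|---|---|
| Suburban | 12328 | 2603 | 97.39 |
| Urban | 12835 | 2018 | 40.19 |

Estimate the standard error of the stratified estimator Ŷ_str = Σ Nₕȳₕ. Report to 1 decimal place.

Var(Ŷ_str) = Σₕ Nₕ²(1 − fₕ)sₕ²/nₕ.
Suburban: 12328²·(1 − 2603/12328)·97.39/2603 = 4.4856195 × 10^6.
Urban: 12835²·(1 − 2018/12835)·40.19/2018 = 2.7650281 × 10^6.
Sum = 7.2506476 × 10^6.
SE = √(7.2506476 × 10^6) = 2692.7.

2692.7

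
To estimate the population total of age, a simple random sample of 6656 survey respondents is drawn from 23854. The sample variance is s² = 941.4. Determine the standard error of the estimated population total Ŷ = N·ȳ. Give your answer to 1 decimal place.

Var(Ŷ) = N²·Var(ȳ) = N²·(1 − n/N)·s²/n.
f = 6656/23854 = 0.27903077; Var(ȳ) = 0.72096923·941.4/6656 = 0.10197122.
Var(Ŷ) = 23854² · 0.10197122 = 5.8022982 × 10^7.
SE(Ŷ) = √(5.8022982 × 10^7) = 7617.3.

7617.3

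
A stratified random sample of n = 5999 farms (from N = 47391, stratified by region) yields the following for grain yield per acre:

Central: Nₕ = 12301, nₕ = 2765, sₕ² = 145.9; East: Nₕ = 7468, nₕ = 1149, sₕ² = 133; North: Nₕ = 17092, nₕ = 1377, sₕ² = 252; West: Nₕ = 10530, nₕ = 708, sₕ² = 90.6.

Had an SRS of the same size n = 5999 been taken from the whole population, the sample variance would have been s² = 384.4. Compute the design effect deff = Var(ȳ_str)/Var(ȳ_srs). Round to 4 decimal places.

Var(ȳ_str) = Σ Wₕ²(1−fₕ)sₕ²/nₕ with Wₕ = Nₕ/47391:
  Central: (12301/47391)²·(1−2765/12301)·145.9/2765 = 0.0027559737
  East: (7468/47391)²·(1−1149/7468)·133/1149 = 0.0024321622
  North: (17092/47391)²·(1−1377/17092)·252/1377 = 0.021886793
  West: (10530/47391)²·(1−708/10530)·90.6/708 = 0.0058929329
  → Var(ȳ_str) = 0.032967862.
Var(ȳ_srs) = (1 − 5999/47391)·384.4/5999 = 0.055966101.
deff = 0.032967862 / 0.055966101 = 0.5891.

0.5891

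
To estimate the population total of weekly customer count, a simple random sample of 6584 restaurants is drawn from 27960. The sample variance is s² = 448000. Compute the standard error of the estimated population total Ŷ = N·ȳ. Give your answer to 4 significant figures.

201700

Var(Ŷ) = N²·Var(ȳ) = N²·(1 − n/N)·s²/n.
f = 6584/27960 = 0.23547926; Var(ȳ) = 0.76452074·448000/6584 = 52.020853.
Var(Ŷ) = 27960² · 52.020853 = 4.0667905 × 10^10.
SE(Ŷ) = √(4.0667905 × 10^10) = 201700.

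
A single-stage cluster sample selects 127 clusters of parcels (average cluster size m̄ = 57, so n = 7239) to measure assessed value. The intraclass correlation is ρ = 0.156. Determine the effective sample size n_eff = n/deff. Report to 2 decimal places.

deff = 1 + (57 − 1)·0.156 = 1 + 8.736 = 9.736.
n_eff = 7239 / 9.736 = 743.53.

743.53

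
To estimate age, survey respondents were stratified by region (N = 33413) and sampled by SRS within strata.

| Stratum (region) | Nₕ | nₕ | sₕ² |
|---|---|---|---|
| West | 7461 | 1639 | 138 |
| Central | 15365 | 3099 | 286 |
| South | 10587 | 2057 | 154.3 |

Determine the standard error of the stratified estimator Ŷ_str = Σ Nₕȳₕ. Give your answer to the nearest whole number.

5275

Var(Ŷ_str) = Σₕ Nₕ²(1 − fₕ)sₕ²/nₕ.
West: 7461²·(1 − 1639/7461)·138/1639 = 3.657374 × 10^6.
Central: 15365²·(1 − 3099/15365)·286/3099 = 1.739322 × 10^7.
South: 10587²·(1 − 2057/10587)·154.3/2057 = 6.7741308 × 10^6.
Sum = 2.7824725 × 10^7.
SE = √(2.7824725 × 10^7) = 5275.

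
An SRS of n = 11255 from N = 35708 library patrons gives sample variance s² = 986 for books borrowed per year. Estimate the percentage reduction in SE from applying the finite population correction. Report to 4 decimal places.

17.2471

f = n/N = 11255/35708 = 0.31519547.
SE_no-fpc = √(s²/n) = 0.29598228; SE_fpc = √((1−f)s²/n) = 0.24493397.
Ratio = √(1−f) = 0.82752917. Reduction = 100·(1 − 0.82752917) = 17.2471%.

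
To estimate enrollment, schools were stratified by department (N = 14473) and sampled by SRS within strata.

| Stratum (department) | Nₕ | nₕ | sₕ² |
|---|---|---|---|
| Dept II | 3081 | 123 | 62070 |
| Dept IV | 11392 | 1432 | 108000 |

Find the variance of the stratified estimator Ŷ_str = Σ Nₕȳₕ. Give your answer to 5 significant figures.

Var(Ŷ_str) = Σₕ Nₕ²(1 − fₕ)sₕ²/nₕ.
Dept II: 3081²·(1 − 123/3081)·62070/123 = 4.5990327 × 10^9.
Dept IV: 11392²·(1 − 1432/11392)·108000/1432 = 8.5573649 × 10^9.
Sum = 1.3156398 × 10^10.

1.3156 × 10^10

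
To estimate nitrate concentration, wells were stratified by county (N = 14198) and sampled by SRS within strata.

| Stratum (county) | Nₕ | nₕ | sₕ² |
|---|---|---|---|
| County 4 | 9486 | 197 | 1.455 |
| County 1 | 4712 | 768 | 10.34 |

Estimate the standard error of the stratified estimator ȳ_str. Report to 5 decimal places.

0.06686

Var(ȳ_str) = Σₕ Wₕ²(1 − fₕ)sₕ²/nₕ with Wₕ = Nₕ/N, N = 14198.
County 4: Wₕ = 0.66812227; term = 0.66812227²·(1 − 0.02076745)·1.455/197 = 0.0032284533.
County 1: Wₕ = 0.33187773; term = 0.33187773²·(1 − 0.16298812)·10.34/768 = 0.0012412154.
Sum = 0.0044696687.
SE = √(0.0044696687) = 0.06686.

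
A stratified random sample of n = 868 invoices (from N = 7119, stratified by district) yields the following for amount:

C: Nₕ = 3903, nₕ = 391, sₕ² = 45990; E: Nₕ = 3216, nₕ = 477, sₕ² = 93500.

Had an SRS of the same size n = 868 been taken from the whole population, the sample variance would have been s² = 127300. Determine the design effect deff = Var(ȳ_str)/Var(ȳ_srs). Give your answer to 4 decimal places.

0.5116

Var(ȳ_str) = Σ Wₕ²(1−fₕ)sₕ²/nₕ with Wₕ = Nₕ/7119:
  C: (3903/7119)²·(1−391/3903)·45990/391 = 31.812788
  E: (3216/7119)²·(1−477/3216)·93500/477 = 34.069308
  → Var(ȳ_str) = 65.882096.
Var(ȳ_srs) = (1 − 868/7119)·127300/868 = 128.77726.
deff = 65.882096 / 128.77726 = 0.5116.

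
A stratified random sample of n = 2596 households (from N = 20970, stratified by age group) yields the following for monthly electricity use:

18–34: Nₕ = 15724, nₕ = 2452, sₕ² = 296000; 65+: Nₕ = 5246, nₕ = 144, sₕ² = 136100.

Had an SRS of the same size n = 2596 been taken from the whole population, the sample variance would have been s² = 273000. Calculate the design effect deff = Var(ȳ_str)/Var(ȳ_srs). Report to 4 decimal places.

Var(ȳ_str) = Σ Wₕ²(1−fₕ)sₕ²/nₕ with Wₕ = Nₕ/20970:
  18–34: (15724/20970)²·(1−2452/15724)·296000/2452 = 57.289336
  65+: (5246/20970)²·(1−144/5246)·136100/144 = 57.526442
  → Var(ȳ_str) = 114.81578.
Var(ȳ_srs) = (1 − 2596/20970)·273000/2596 = 92.143189.
deff = 114.81578 / 92.143189 = 1.2461.

1.2461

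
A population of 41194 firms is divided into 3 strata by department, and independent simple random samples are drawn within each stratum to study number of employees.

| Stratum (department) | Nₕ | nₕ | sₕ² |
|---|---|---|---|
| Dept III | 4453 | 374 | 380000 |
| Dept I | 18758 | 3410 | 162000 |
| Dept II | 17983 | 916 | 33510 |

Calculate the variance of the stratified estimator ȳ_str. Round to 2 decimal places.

Var(ȳ_str) = Σₕ Wₕ²(1 − fₕ)sₕ²/nₕ with Wₕ = Nₕ/N, N = 41194.
Dept III: Wₕ = 0.10809827; term = 0.10809827²·(1 − 0.08398832)·380000/374 = 10.875531.
Dept I: Wₕ = 0.45535758; term = 0.45535758²·(1 − 0.18178910)·162000/3410 = 8.0599255.
Dept II: Wₕ = 0.43654416; term = 0.43654416²·(1 − 0.05093700)·33510/916 = 6.6165311.
Sum = 25.551988.

25.55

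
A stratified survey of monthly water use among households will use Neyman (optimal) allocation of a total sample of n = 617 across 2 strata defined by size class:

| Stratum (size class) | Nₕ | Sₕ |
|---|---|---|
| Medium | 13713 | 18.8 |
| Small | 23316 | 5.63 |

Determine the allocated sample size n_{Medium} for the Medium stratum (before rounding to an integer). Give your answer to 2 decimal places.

Neyman allocation: nₕ = n·NₕSₕ / Σⱼ NⱼSⱼ.
Σ NⱼSⱼ = 13713·18.8 + 23316·5.63 = 389073.48.
n_{Medium} = 617·13713·18.8 / 389073.48 = 408.83.

408.83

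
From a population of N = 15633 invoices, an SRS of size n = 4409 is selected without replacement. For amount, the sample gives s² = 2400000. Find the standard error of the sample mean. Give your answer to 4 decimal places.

19.7692

Under SRS without replacement, Var(ȳ) = (1 − f)·s²/n with f = n/N = 4409/15633 = 0.28203160.
Var(ȳ) = (1 − 0.28203160)·2400000/4409 = 0.71796840·544.34112 = 390.81972.
SE(ȳ) = √(390.81972) = 19.7692.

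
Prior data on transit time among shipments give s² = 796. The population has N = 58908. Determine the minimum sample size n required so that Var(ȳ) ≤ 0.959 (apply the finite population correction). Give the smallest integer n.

Without fpc, n₀ = s²/D = 796/0.959 = 830.0313.
With fpc, (1 − n/N)·s²/n ≤ D requires n ≥ n₀/(1 + n₀/N) = 830.0313/(1 + 830.0313/58908) = 818.4984.
Rounding up, n = 819.

819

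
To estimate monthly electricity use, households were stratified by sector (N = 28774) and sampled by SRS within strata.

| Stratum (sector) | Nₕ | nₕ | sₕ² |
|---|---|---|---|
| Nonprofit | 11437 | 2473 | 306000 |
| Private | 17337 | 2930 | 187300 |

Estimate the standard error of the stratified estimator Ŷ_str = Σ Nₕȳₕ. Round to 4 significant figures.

Var(Ŷ_str) = Σₕ Nₕ²(1 − fₕ)sₕ²/nₕ.
Nonprofit: 11437²·(1 − 2473/11437)·306000/2473 = 1.2685608 × 10^10.
Private: 17337²·(1 − 2930/17337)·187300/2930 = 1.5966792 × 10^10.
Sum = 2.86524 × 10^10.
SE = √(2.86524 × 10^10) = 169300.

169300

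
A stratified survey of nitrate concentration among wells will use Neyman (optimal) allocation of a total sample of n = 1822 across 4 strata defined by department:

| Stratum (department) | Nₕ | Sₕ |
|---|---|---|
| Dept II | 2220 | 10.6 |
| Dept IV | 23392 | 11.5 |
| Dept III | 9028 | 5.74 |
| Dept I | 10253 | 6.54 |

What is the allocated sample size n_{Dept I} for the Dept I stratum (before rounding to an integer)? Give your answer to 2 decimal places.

296.96

Neyman allocation: nₕ = n·NₕSₕ / Σⱼ NⱼSⱼ.
Σ NⱼSⱼ = 2220·10.6 + 23392·11.5 + 9028·5.74 + 10253·6.54 = 411415.34.
n_{Dept I} = 1822·10253·6.54 / 411415.34 = 296.96.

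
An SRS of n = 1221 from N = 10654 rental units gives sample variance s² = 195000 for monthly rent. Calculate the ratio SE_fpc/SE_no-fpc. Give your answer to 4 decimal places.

0.9410

f = n/N = 1221/10654 = 0.11460484.
SE_no-fpc = √(s²/n) = 12.637451; SE_fpc = √((1−f)s²/n) = 11.891265.
Ratio = √(1−f) = 0.94095439.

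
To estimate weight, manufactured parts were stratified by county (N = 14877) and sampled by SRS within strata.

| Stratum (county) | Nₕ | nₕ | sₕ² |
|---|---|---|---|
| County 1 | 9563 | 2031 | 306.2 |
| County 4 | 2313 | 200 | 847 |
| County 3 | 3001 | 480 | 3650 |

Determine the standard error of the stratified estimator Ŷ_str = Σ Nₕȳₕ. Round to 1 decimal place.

9438.6

Var(Ŷ_str) = Σₕ Nₕ²(1 − fₕ)sₕ²/nₕ.
County 1: 9563²·(1 − 2031/9563)·306.2/2031 = 1.0859247 × 10^7.
County 4: 2313²·(1 − 200/2313)·847/200 = 2.0698008 × 10^7.
County 3: 3001²·(1 − 480/3001)·3650/480 = 5.7529483 × 10^7.
Sum = 8.9086738 × 10^7.
SE = √(8.9086738 × 10^7) = 9438.6.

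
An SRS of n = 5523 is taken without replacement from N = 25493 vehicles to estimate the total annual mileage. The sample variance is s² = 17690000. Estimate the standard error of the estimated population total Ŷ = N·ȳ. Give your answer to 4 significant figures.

Var(Ŷ) = N²·Var(ȳ) = N²·(1 − n/N)·s²/n.
f = 5523/25493 = 0.21664771; Var(ȳ) = 0.78335229·17690000/5523 = 2509.0534.
Var(Ŷ) = 25493² · 2509.0534 = 1.6306164 × 10^12.
SE(Ŷ) = √(1.6306164 × 10^12) = 1.277 × 10^6.

1.277 × 10^6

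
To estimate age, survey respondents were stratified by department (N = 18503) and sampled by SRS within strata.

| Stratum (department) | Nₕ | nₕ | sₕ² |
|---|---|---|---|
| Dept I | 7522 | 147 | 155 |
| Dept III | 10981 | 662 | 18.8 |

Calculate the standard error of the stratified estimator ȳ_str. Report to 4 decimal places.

Var(ȳ_str) = Σₕ Wₕ²(1 − fₕ)sₕ²/nₕ with Wₕ = Nₕ/N, N = 18503.
Dept I: Wₕ = 0.40652867; term = 0.40652867²·(1 − 0.01954267)·155/147 = 0.17085411.
Dept III: Wₕ = 0.59347133; term = 0.59347133²·(1 − 0.06028595)·18.8/662 = 0.0093992904.
Sum = 0.1802534.
SE = √(0.1802534) = 0.4246.

0.4246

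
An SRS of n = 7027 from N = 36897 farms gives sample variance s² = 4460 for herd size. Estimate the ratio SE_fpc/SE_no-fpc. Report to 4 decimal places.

f = n/N = 7027/36897 = 0.19044909.
SE_no-fpc = √(s²/n) = 0.79667732; SE_fpc = √((1−f)s²/n) = 0.71681079.
Ratio = √(1−f) = 0.89975047.

0.8998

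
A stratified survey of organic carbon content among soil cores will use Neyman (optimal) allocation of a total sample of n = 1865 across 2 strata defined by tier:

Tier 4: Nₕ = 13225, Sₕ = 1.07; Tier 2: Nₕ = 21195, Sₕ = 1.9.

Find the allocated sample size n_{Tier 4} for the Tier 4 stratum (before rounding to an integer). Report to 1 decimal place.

484.9

Neyman allocation: nₕ = n·NₕSₕ / Σⱼ NⱼSⱼ.
Σ NⱼSⱼ = 13225·1.07 + 21195·1.9 = 54421.25.
n_{Tier 4} = 1865·13225·1.07 / 54421.25 = 484.9.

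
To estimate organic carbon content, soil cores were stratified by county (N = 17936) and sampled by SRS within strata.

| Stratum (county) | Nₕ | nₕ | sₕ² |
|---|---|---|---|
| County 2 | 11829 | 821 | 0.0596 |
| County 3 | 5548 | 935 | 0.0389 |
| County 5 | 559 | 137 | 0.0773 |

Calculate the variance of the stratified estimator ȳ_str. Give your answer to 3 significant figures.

Var(ȳ_str) = Σₕ Wₕ²(1 − fₕ)sₕ²/nₕ with Wₕ = Nₕ/N, N = 17936.
County 2: Wₕ = 0.65951160; term = 0.65951160²·(1 − 0.06940570)·0.0596/821 = 2.9383827 × 10^-5.
County 3: Wₕ = 0.30932203; term = 0.30932203²·(1 − 0.16852920)·0.0389/935 = 3.3098378 × 10^-6.
County 5: Wₕ = 0.03116637; term = 0.03116637²·(1 − 0.24508050)·0.0773/137 = 4.1374427 × 10^-7.
Sum = 3.3107409 × 10^-5.

3.31 × 10^-5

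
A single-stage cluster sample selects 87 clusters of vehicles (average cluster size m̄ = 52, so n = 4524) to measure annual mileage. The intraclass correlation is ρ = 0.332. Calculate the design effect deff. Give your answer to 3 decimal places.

17.932

deff = 1 + (52 − 1)·0.332 = 1 + 16.932 = 17.932.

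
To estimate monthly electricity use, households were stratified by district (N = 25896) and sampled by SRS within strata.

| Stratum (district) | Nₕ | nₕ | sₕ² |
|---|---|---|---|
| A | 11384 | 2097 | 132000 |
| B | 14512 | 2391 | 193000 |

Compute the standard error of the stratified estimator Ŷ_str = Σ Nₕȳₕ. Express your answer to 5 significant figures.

144410

Var(Ŷ_str) = Σₕ Nₕ²(1 − fₕ)sₕ²/nₕ.
A: 11384²·(1 − 2097/11384)·132000/2097 = 6.6549659 × 10^9.
B: 14512²·(1 − 2391/14512)·193000/2391 = 1.4198532 × 10^10.
Sum = 2.0853498 × 10^10.
SE = √(2.0853498 × 10^10) = 144410.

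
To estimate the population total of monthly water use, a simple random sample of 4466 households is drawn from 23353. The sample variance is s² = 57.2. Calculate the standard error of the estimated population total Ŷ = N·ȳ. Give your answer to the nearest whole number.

Var(Ŷ) = N²·Var(ȳ) = N²·(1 − n/N)·s²/n.
f = 4466/23353 = 0.19123881; Var(ȳ) = 0.80876119·57.2/4466 = 0.010358518.
Var(Ŷ) = 23353² · 0.010358518 = 5.6491484 × 10^6.
SE(Ŷ) = √(5.6491484 × 10^6) = 2377.

2377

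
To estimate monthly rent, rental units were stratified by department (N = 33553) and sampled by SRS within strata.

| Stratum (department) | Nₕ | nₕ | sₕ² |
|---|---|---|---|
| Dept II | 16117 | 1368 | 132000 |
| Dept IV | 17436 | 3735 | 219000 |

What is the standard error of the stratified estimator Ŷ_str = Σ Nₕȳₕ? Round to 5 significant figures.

Var(Ŷ_str) = Σₕ Nₕ²(1 − fₕ)sₕ²/nₕ.
Dept II: 16117²·(1 − 1368/16117)·132000/1368 = 2.2936894 × 10^10.
Dept IV: 17436²·(1 − 3735/17436)·219000/3735 = 1.4007242 × 10^10.
Sum = 3.6944136 × 10^10.
SE = √(3.6944136 × 10^10) = 192210.

192210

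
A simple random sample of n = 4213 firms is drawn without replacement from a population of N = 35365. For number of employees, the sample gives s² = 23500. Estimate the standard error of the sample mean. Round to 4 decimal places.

Under SRS without replacement, Var(ȳ) = (1 − f)·s²/n with f = n/N = 4213/35365 = 0.11912908.
Var(ȳ) = (1 − 0.11912908)·23500/4213 = 0.88087092·5.5779729 = 4.9134741.
SE(ȳ) = √(4.9134741) = 2.2166.

2.2166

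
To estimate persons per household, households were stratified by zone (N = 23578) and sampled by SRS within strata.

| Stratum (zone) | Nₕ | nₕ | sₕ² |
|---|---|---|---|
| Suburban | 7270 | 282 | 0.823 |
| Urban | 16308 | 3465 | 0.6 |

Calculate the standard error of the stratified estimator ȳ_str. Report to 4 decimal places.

Var(ȳ_str) = Σₕ Wₕ²(1 − fₕ)sₕ²/nₕ with Wₕ = Nₕ/N, N = 23578.
Suburban: Wₕ = 0.30833828; term = 0.30833828²·(1 − 0.03878955)·0.823/282 = 2.6670067 × 10^-4.
Urban: Wₕ = 0.69166172; term = 0.69166172²·(1 − 0.21247241)·0.6/3465 = 6.5238095 × 10^-5.
Sum = 3.3193877 × 10^-4.
SE = √(3.3193877 × 10^-4) = 0.0182.

0.0182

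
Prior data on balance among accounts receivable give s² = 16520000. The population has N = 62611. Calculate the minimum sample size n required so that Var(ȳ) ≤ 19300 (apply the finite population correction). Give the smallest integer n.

Without fpc, n₀ = s²/D = 16520000/19300 = 855.9585.
With fpc, (1 − n/N)·s²/n ≤ D requires n ≥ n₀/(1 + n₀/N) = 855.9585/(1 + 855.9585/62611) = 844.4145.
Rounding up, n = 845.

845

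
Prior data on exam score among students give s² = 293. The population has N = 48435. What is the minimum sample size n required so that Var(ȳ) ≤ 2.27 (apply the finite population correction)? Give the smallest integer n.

129

Without fpc, n₀ = s²/D = 293/2.27 = 129.0749.
With fpc, (1 − n/N)·s²/n ≤ D requires n ≥ n₀/(1 + n₀/N) = 129.0749/(1 + 129.0749/48435) = 128.7318.
Rounding up, n = 129.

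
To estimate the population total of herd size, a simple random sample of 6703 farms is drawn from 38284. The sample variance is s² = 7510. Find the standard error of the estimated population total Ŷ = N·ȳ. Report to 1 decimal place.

36805.0

Var(Ŷ) = N²·Var(ȳ) = N²·(1 − n/N)·s²/n.
f = 6703/38284 = 0.17508620; Var(ȳ) = 0.82491380·7510/6703 = 0.92422835.
Var(Ŷ) = 38284² · 0.92422835 = 1.3546088 × 10^9.
SE(Ŷ) = √(1.3546088 × 10^9) = 36805.0.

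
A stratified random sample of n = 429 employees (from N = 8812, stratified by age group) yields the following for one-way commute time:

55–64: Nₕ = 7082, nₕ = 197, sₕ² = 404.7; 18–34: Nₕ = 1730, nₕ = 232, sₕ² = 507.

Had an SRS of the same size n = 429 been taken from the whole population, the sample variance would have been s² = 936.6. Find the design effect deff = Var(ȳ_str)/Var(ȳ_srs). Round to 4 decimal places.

Var(ȳ_str) = Σ Wₕ²(1−fₕ)sₕ²/nₕ with Wₕ = Nₕ/8812:
  55–64: (7082/8812)²·(1−197/7082)·404.7/197 = 1.2899648
  18–34: (1730/8812)²·(1−232/1730)·507/232 = 0.072933812
  → Var(ȳ_str) = 1.3628986.
Var(ȳ_srs) = (1 − 429/8812)·936.6/429 = 2.0769299.
deff = 1.3628986 / 2.0769299 = 0.6562.

0.6562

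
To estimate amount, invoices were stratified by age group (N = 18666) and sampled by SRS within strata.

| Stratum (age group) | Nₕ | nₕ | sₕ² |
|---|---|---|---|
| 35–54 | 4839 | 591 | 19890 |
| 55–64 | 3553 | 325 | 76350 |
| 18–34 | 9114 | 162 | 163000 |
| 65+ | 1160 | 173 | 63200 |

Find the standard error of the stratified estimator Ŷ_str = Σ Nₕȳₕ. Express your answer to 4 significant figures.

293100

Var(Ŷ_str) = Σₕ Nₕ²(1 − fₕ)sₕ²/nₕ.
35–54: 4839²·(1 − 591/4839)·19890/591 = 6.9181095 × 10^8.
55–64: 3553²·(1 − 325/3553)·76350/325 = 2.6943525 × 10^9.
18–34: 9114²·(1 − 162/9114)·163000/162 = 8.2092161 × 10^10.
65+: 1160²·(1 − 173/1160)·63200/173 = 4.1825979 × 10^8.
Sum = 8.5896584 × 10^10.
SE = √(8.5896584 × 10^10) = 293100.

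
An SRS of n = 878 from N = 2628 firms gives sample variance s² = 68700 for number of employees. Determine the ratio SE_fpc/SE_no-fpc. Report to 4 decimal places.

f = n/N = 878/2628 = 0.33409437.
SE_no-fpc = √(s²/n) = 8.8456777; SE_fpc = √((1−f)s²/n) = 7.218342.
Ratio = √(1−f) = 0.81603041.

0.8160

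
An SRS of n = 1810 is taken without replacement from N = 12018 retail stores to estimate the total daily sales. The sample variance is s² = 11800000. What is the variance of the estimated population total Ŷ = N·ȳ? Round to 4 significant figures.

Var(Ŷ) = N²·Var(ȳ) = N²·(1 − n/N)·s²/n.
f = 1810/12018 = 0.15060742; Var(ȳ) = 0.84939258·11800000/1810 = 5537.4765.
Var(Ŷ) = 12018² · 5537.4765 = 7.997906 × 10^11.

7.998 × 10^11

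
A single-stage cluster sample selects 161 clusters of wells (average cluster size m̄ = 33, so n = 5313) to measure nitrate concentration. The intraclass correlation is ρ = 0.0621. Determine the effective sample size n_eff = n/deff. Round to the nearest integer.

deff = 1 + (33 − 1)·0.0621 = 1 + 1.9872 = 2.9872.
n_eff = 5313 / 2.9872 = 1779.

1779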